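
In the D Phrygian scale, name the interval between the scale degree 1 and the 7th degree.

Spelling the D Phrygian scale: D Eb F G A Bb C.
The scale degree 1 is D and the scale degree 7 is C.
D up to C is 10 semitones, a half step narrower than a major seventh, so the interval is minor.

minor 7th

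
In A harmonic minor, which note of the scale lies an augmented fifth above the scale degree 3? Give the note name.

The scale is A B C D E F G#.
The scale degree 3 is C; an augmented fifth above that is G# — scale degree 7.

G#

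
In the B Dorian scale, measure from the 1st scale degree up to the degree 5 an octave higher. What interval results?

perfect 12th

The scale runs B C# D E F# G# A.
That puts B below F#.
Counting 12 letters and 19 half steps from B gives a perfect twelfth.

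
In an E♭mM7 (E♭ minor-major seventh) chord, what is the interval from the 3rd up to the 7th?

augmented fifth

Spelling the chord: E♭ G♭ B♭ D.
So we need the interval from G♭ up to D.
From G♭ to D: 8 semitones over a fifth = augmented.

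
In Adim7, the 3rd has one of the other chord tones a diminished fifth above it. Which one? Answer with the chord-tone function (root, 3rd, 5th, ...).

A diminished seventh: A–C–Eb–Gb.
The 3rd is C. A diminished fifth above C is Gb.
Gb is the chord's 7th.

7th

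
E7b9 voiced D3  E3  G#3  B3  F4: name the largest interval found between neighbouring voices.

d5

Adjacent intervals: D3→E3 = major second; E3→G#3 = major third; G#3→B3 = minor third; B3→F4 = diminished fifth.
The largest is B3 to F4, a diminished fifth (6 semitones).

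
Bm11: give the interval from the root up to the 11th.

perfect eleventh

The chord tones of Bm11 are B–D–F#–A–C#–E.
So we need the interval from B up to E.
Counting 11 letters and 17 half steps from B gives a perfect eleventh.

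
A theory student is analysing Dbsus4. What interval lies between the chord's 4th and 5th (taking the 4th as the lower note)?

The chord tones of Dbsus4 (Db sus4) are Db, Gb, Ab.
So we need the interval from Gb up to Ab.
Counting 2 letters and 2 half steps from Gb gives a major second.

major second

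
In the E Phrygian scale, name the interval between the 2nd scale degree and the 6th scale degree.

perfect fifth

Spelling the E Phrygian scale: E F G A B C D.
That puts F below C.
F up to C spans 5 letter names and 7 semitones — a perfect fifth.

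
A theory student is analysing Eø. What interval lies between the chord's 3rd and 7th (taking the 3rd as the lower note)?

Spelling the chord: E G Bb D.
So we need the interval from G up to D.
From G to D is 7 semitones, exactly the perfect fifth.

P5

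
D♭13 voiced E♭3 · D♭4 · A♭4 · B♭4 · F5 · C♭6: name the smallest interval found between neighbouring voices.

M2

Adjacent intervals: E♭3→D♭4 = minor seventh; D♭4→A♭4 = perfect fifth; A♭4→B♭4 = major second; B♭4→F5 = perfect fifth; F5→C♭6 = diminished fifth.
The smallest is A♭4 to B♭4, a major second (2 semitones).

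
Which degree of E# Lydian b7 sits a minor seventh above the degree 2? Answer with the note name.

E#

The scale is E# F## G## A## B# C## D#.
The degree 2 is F##; a minor seventh above that is E# — scale degree 1.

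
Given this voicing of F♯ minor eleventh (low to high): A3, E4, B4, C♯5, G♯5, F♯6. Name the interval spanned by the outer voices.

The outer voices are A3 and F♯6.
Counting 20 letters and 33 half steps from A gives a major 20th.

major 20th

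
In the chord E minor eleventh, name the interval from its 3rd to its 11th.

Em11 is spelled E-G-B-D-F#-A.
3rd = G; 11th = A.
Counting 9 letters and 14 half steps from G gives a major ninth.

major ninth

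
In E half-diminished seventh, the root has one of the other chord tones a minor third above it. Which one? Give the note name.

G

The chord tones of Em7b5 are E, G, Bb, D.
The root is E. A minor third above E is G.
G is the chord's 3rd.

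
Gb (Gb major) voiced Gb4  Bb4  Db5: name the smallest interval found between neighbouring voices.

Adjacent intervals: Gb4→Bb4 = major third; Bb4→Db5 = minor third.
The smallest is Bb4 to Db5, a minor third (3 semitones).

minor third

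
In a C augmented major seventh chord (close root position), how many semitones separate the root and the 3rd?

Spelling the chord: C-E-G#-B.
C to E is a major third: 4 semitones.

4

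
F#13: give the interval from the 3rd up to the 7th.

diminished fifth

Spelling the chord: F#–A#–C#–E–G#–D#.
That puts A# below E.
From A# to E: 6 semitones over a fifth = diminished.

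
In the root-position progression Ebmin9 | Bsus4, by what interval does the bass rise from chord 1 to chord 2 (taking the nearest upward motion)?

augmented fifth

The roots are Eb and B.
From Eb to B: 8 semitones over a fifth = augmented.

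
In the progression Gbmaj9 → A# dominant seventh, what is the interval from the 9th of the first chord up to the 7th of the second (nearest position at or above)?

A7

The 9th of Gbmaj9 is Ab; the 7th of A# dominant seventh is G#.
7 letter names make it a seventh; at 12 semitones (a half step wider than major) the quality is augmented.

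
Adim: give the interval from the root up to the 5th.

The chord tones of A diminished are A, C, E♭.
That puts A below E♭.
5 letter names make it a fifth; at 6 semitones (a half step narrower than perfect) the quality is diminished.

d5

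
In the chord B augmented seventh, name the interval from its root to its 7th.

The chord tones of Baug7 are B-D♯-F𝄪-A.
The root is B and the 7th is A.
From B to A: 10 semitones over a seventh = minor.

minor seventh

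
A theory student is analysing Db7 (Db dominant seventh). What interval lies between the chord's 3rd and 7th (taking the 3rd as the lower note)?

diminished 5th

Db dominant seventh is spelled Db–F–Ab–Cb.
The 3rd is F and the 7th is Cb.
5 letter names make it a fifth; at 6 semitones (a half step narrower than perfect) the quality is diminished.
That tritone between 3rd and 7th is what gives the dominant seventh its pull toward resolution.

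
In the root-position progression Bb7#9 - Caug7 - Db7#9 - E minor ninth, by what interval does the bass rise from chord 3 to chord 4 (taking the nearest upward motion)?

The roots are Db and E.
2 letter names make it a second; at 3 semitones (a half step wider than major) the quality is augmented.

augmented second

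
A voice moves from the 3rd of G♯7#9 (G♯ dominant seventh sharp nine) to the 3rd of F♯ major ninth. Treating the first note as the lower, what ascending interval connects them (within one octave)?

G♯7#9 (G♯ dominant seventh sharp nine) has B♯ as its 3rd, and F♯ major ninth has A♯ as its 3rd.
B♯ up to A♯ is 10 semitones, a half step narrower than a major seventh, so the interval is minor.

minor 7th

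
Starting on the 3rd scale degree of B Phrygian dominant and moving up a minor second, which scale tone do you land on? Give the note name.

The scale is B C D# E F# G A.
The 3rd scale degree is D#; a minor second above that is E — scale degree 4.

E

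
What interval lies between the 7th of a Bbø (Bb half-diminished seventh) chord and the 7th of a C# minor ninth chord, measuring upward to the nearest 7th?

A2

Bbø (Bb half-diminished seventh) has Ab as its 7th, and C# minor ninth has B as its 7th.
Ab up to B is 3 semitones, a half step wider than a major second, so the interval is augmented.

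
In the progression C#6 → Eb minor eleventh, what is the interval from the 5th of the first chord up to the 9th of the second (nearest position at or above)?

diminished seventh

C#6 has G# as its 5th, and Eb minor eleventh has F as its 9th.
From G# to F: 9 semitones over a seventh = diminished.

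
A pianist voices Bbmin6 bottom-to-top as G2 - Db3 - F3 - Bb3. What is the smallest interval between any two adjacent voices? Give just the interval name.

M3

Adjacent intervals: G2→Db3 = diminished fifth; Db3→F3 = major third; F3→Bb3 = perfect fourth.
The smallest is Db3 to F3, a major third (4 semitones).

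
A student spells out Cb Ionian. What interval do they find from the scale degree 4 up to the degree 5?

Cb major: Cb Db Eb Fb Gb Ab Bb.
So we need the interval from Fb up to Gb.
Counting 2 letters and 2 half steps from Fb gives a major second.

major 2nd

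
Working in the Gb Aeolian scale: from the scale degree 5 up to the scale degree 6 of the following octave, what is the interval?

Gb natural minor: Gb Ab Bbb Cb Db Ebb Fb.
So we need the interval from Db up to Ebb.
9 letter names make it a ninth; at 13 semitones (a half step narrower than major) the quality is minor.

minor ninth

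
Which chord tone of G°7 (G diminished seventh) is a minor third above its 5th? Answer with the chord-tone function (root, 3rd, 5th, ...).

7th

Spelling the chord: G Bb Db Fb.
The 5th is Db. A minor third above Db is Fb.
Fb is the chord's 7th.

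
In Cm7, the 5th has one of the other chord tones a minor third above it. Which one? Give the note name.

Bb

The chord tones of C-7 are C-Eb-G-Bb.
The 5th is G. A minor third above G is Bb.
Bb is the chord's 7th.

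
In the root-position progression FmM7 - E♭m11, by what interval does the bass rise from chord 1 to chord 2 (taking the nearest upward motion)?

The roots are F and E♭.
From F to E♭: 10 semitones over a seventh = minor.

minor 7th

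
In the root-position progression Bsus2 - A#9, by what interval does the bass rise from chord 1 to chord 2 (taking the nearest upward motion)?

major seventh

The roots are B and A#.
From B to A# is 11 semitones, exactly the major seventh.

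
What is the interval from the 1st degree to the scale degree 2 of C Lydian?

Spelling C Lydian: C D E F♯ G A B.
That puts C below D.
C up to D spans 2 letter names and 2 semitones — a major second.

major second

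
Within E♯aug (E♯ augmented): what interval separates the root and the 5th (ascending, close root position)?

E♯aug is spelled E♯, G𝄪, B𝄪.
The root is E♯ and the 5th is B𝄪.
From E♯ to B𝄪: 8 semitones over a fifth = augmented.

augmented 5th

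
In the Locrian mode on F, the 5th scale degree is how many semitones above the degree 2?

The scale is F Gb Ab Bb Cb Db Eb.
Gb up to Cb is a perfect fourth — 5 semitones.

5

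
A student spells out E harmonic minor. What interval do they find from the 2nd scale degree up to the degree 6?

diminished fifth

Spelling E harmonic minor: E F# G A B C D#.
So we need the interval from F# up to C.
5 letter names make it a fifth; at 6 semitones (a half step narrower than perfect) the quality is diminished.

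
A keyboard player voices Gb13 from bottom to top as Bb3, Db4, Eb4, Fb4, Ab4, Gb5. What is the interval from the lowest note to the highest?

The outer voices are Bb3 and Gb5.
Bb up to Gb is 20 semitones, a half step narrower than a major thirteenth, so the interval is minor.

minor thirteenth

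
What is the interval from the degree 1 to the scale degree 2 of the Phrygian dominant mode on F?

The scale runs F Gb A Bb C Db Eb.
That puts F below Gb.
From F to Gb: 1 semitone over a second = minor.

minor second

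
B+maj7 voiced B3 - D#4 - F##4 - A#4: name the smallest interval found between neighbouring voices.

minor third

Adjacent intervals: B3→D#4 = major third; D#4→F##4 = major third; F##4→A#4 = minor third.
The smallest is F##4 to A#4, a minor third (3 semitones).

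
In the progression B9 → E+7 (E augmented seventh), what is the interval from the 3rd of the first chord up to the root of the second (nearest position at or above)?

The 3rd of B9 is D#; the root of E+7 (E augmented seventh) is E.
2 letter names make it a second; at 1 semitone (a half step narrower than major) the quality is minor.

minor second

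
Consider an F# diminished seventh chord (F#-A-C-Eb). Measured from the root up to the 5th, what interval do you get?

diminished fifth

That puts F# below C.
5 letter names make it a fifth; at 6 semitones (a half step narrower than perfect) the quality is diminished.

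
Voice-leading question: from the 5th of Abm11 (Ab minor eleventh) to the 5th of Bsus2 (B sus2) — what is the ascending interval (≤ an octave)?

augmented 2nd

Abm11 (Ab minor eleventh) has Eb as its 5th, and Bsus2 (B sus2) has F# as its 5th.
From Eb to F#: 3 semitones over a second = augmented.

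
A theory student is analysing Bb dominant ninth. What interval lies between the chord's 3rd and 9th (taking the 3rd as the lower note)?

minor 7th

Spelling the chord: Bb D F Ab C.
So we need the interval from D up to C.
From D to C: 10 semitones over a seventh = minor.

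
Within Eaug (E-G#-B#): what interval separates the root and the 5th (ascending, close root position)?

augmented 5th

That puts E below B#.
From E to B#: 8 semitones over a fifth = augmented.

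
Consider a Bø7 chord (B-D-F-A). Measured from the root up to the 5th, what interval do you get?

diminished 5th

So we need the interval from B up to F.
B up to F is 6 semitones, a half step narrower than a perfect fifth, so the interval is diminished.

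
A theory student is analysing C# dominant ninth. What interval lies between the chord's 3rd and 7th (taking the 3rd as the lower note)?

C#9 is spelled C#, E#, G#, B, D#.
So we need the interval from E# up to B.
E# up to B is 6 semitones, a half step narrower than a perfect fifth, so the interval is diminished.

diminished fifth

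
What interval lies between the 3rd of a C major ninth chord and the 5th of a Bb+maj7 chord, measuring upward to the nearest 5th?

C major ninth has E as its 3rd, and Bb+maj7 has F# as its 5th.
Counting 2 letters and 2 half steps from E gives a major second.

major 2nd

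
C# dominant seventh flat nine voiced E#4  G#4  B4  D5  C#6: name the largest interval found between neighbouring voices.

Adjacent intervals: E#4→G#4 = minor third; G#4→B4 = minor third; B4→D5 = minor third; D5→C#6 = major seventh.
The largest is D5 to C#6, a major seventh (11 semitones).

major seventh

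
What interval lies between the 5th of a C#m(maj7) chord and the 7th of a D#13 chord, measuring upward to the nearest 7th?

perfect fourth

C#m(maj7) has G# as its 5th, and D#13 has C# as its 7th.
Counting 4 letters and 5 half steps from G# gives a perfect fourth.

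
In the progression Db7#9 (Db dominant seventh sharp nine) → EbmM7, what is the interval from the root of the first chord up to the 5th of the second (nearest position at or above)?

major 6th

Db7#9 (Db dominant seventh sharp nine) has Db as its root, and EbmM7 has Bb as its 5th.
Db up to Bb spans 6 letter names and 9 semitones — a major sixth.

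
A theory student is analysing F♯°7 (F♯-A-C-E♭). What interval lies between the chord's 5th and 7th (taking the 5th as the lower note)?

So we need the interval from C up to E♭.
C up to E♭ is 3 semitones, a half step narrower than a major third, so the interval is minor.

m3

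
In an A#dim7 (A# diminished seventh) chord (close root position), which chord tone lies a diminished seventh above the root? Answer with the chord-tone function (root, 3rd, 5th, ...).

7th

A#dim7 is spelled A#–C#–E–G.
The root is A#. A diminished seventh above A# is G.
G is the chord's 7th.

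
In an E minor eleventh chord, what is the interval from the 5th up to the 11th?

Em11 is spelled E G B D F# A.
So we need the interval from B up to A.
From B to A: 10 semitones over a seventh = minor.

minor seventh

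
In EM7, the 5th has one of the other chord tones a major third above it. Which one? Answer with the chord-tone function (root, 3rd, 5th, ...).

7th

Emaj7: E–G#–B–D#.
The 5th is B. A major third above B is D#.
D# is the chord's 7th.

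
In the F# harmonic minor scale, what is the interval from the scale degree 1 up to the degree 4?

P4

The scale runs F# G# A B C# D E#.
The scale degree 1 is F# and the 4th scale degree is B.
Counting 4 letters and 5 half steps from F# gives a perfect fourth.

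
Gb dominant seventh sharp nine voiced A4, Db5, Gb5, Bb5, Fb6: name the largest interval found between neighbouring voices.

diminished 5th

Adjacent intervals: A4→Db5 = diminished fourth; Db5→Gb5 = perfect fourth; Gb5→Bb5 = major third; Bb5→Fb6 = diminished fifth.
The largest is Bb5 to Fb6, a diminished fifth (6 semitones).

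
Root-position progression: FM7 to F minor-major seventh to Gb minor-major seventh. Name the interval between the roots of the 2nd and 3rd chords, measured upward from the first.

minor second

The roots are F and Gb.
From F to Gb: 1 semitone over a second = minor.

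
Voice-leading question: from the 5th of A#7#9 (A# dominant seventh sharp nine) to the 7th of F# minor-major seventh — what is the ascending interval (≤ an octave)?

The 5th of A#7#9 (A# dominant seventh sharp nine) is E#; the 7th of F# minor-major seventh is E#.
Counting 1 letters and 0 half steps from E# gives a perfect unison.

perfect 1st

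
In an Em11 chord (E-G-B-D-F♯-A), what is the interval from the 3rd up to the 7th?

So we need the interval from G up to D.
G up to D spans 5 letter names and 7 semitones — a perfect fifth.

perfect 5th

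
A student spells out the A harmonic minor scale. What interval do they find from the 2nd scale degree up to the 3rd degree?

Spelling the A harmonic minor scale: A B C D E F G♯.
2nd scale degree = B; degree 3 = C.
B up to C is 1 semitone, a half step narrower than a major second, so the interval is minor.

m2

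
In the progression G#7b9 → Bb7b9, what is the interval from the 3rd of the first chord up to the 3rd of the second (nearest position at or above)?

The 3rd of G#7b9 is B#; the 3rd of Bb7b9 is D.
From B# to D: 2 semitones over a third = diminished.

diminished third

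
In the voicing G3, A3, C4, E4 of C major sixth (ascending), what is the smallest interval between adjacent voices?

major 2nd

Adjacent intervals: G3→A3 = major second; A3→C4 = minor third; C4→E4 = major third.
The smallest is G3 to A3, a major second (2 semitones).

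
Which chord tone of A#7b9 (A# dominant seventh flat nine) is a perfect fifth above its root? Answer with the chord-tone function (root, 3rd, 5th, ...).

The chord tones of A# dominant seventh flat nine are A# C## E# G# B.
The root is A#. A perfect fifth above A# is E#.
E# is the chord's 5th.

5th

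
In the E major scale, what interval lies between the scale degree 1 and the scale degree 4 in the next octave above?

perfect eleventh

The scale runs E F# G# A B C# D#.
Scale degree 1 = E; degree 4 (up an octave) = A.
Counting 11 letters and 17 half steps from E gives a perfect eleventh.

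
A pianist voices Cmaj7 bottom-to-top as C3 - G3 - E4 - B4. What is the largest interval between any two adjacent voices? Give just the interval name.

Adjacent intervals: C3→G3 = perfect fifth; G3→E4 = major sixth; E4→B4 = perfect fifth.
The largest is G3 to E4, a major sixth (9 semitones).

M6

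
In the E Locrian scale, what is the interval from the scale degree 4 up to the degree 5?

minor second

Spelling the E Locrian scale: E F G A B♭ C D.
Scale degree 4 = A; 5th scale degree = B♭.
From A to B♭: 1 semitone over a second = minor.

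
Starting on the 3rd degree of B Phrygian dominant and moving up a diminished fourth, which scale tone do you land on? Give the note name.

G

The scale is B C D♯ E F♯ G A.
The 3rd degree is D♯; a diminished fourth above that is G — scale degree 6.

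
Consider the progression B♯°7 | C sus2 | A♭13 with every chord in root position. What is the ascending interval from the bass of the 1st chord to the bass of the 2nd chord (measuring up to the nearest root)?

The roots are B♯ and C.
2 letter names make it a second; at 0 semitones (a whole step narrower than major) the quality is diminished.

d2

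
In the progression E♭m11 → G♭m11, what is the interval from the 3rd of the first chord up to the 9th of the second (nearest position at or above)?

E♭m11 has G♭ as its 3rd, and G♭m11 has A♭ as its 9th.
G♭ up to A♭ spans 2 letter names and 2 semitones — a major second.

major second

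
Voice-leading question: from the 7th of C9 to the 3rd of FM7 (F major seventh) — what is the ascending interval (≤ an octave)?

major seventh

The 7th of C9 is Bb; the 3rd of FM7 (F major seventh) is A.
Bb up to A spans 7 letter names and 11 semitones — a major seventh.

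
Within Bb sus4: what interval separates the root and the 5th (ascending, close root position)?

The chord tones of Bbsus4 (Bb sus4) are Bb-Eb-F.
So we need the interval from Bb up to F.
Counting 5 letters and 7 half steps from Bb gives a perfect fifth.

perfect fifth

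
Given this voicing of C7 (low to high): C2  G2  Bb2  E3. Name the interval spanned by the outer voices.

major 10th

The outer voices are C2 and E3.
C up to E spans 10 letter names and 16 semitones — a major tenth.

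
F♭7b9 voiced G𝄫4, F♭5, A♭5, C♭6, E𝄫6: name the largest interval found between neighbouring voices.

major seventh

Adjacent intervals: G𝄫4→F♭5 = major seventh; F♭5→A♭5 = major third; A♭5→C♭6 = minor third; C♭6→E𝄫6 = minor third.
The largest is G𝄫4 to F♭5, a major seventh (11 semitones).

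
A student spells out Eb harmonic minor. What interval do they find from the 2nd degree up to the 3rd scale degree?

minor 2nd

Spelling Eb harmonic minor: Eb F Gb Ab Bb Cb D.
The 2nd degree is F and the 3rd scale degree is Gb.
2 letter names make it a second; at 1 semitone (a half step narrower than major) the quality is minor.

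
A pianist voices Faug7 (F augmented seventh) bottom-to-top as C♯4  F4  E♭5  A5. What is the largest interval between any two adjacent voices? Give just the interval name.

minor 7th

Adjacent intervals: C♯4→F4 = diminished fourth; F4→E♭5 = minor seventh; E♭5→A5 = augmented fourth.
The largest is F4 to E♭5, a minor seventh (10 semitones).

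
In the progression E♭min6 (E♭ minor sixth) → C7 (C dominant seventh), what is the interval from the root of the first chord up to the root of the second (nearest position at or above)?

E♭min6 (E♭ minor sixth) has E♭ as its root, and C7 (C dominant seventh) has C as its root.
From E♭ to C is 9 semitones, exactly the major sixth.

M6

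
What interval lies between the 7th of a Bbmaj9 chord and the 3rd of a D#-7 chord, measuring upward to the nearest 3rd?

The 7th of Bbmaj9 is A; the 3rd of D#-7 is F#.
A up to F# spans 6 letter names and 9 semitones — a major sixth.

major sixth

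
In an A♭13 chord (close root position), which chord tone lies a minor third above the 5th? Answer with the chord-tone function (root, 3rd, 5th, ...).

Spelling the chord: A♭–C–E♭–G♭–B♭–F.
The 5th is E♭. A minor third above E♭ is G♭.
G♭ is the chord's 7th.

7th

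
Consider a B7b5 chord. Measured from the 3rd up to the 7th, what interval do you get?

diminished fifth

B7b5 is spelled B D# F A.
So we need the interval from D# up to A.
D# up to A is 6 semitones, a half step narrower than a perfect fifth, so the interval is diminished.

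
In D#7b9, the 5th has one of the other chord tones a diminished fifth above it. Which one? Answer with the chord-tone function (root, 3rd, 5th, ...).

Spelling the chord: D#-F##-A#-C#-E.
The 5th is A#. A diminished fifth above A# is E.
E is the chord's 9th.

9th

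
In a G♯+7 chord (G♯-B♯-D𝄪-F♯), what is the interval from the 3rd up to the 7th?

The 3rd is B♯ and the 7th is F♯.
From B♯ to F♯: 6 semitones over a fifth = diminished.

diminished 5th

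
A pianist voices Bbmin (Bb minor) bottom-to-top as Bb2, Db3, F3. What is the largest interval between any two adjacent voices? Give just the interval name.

major third

Adjacent intervals: Bb2→Db3 = minor third; Db3→F3 = major third.
The largest is Db3 to F3, a major third (4 semitones).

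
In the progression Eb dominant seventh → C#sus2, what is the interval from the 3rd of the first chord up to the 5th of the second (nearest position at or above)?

Eb dominant seventh has G as its 3rd, and C#sus2 has G# as its 5th.
From G to G#: 1 semitone over a unison = augmented.

augmented unison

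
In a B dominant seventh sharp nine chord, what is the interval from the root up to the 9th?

augmented 9th

B dominant seventh sharp nine: B, D♯, F♯, A, C𝄪.
Root = B; 9th = C𝄪.
B up to C𝄪 is 15 semitones, a half step wider than a major ninth, so the interval is augmented.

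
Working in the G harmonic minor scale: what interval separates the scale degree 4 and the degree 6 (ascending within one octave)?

Spelling the G harmonic minor scale: G A Bb C D Eb F#.
Scale degree 4 = C; degree 6 = Eb.
From C to Eb: 3 semitones over a third = minor.

m3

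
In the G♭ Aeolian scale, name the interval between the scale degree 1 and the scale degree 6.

G♭ natural minor: G♭ A♭ B𝄫 C♭ D♭ E𝄫 F♭.
Scale degree 1 = G♭; degree 6 = E𝄫.
G♭ up to E𝄫 is 8 semitones, a half step narrower than a major sixth, so the interval is minor.

minor sixth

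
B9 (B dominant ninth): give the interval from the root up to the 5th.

The chord tones of B9 are B–D♯–F♯–A–C♯.
That puts B below F♯.
Counting 5 letters and 7 half steps from B gives a perfect fifth.

perfect fifth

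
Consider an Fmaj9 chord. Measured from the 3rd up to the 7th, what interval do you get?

perfect fifth

Fmaj9 (F major ninth) is spelled F-A-C-E-G.
The 3rd is A and the 7th is E.
From A to E is 7 semitones, exactly the perfect fifth.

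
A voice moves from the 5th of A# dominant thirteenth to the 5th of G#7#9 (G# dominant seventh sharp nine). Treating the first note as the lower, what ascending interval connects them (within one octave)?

A# dominant thirteenth has E# as its 5th, and G#7#9 (G# dominant seventh sharp nine) has D# as its 5th.
E# up to D# is 10 semitones, a half step narrower than a major seventh, so the interval is minor.

m7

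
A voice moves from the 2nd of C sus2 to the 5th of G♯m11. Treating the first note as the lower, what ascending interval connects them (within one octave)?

C sus2 has D as its 2nd, and G♯m11 has D♯ as its 5th.
1 letter names make it a unison; at 1 semitone (a half step wider than perfect) the quality is augmented.

augmented unison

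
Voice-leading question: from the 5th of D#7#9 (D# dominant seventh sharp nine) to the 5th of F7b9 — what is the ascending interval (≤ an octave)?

diminished third

D#7#9 (D# dominant seventh sharp nine) has A# as its 5th, and F7b9 has C as its 5th.
A# up to C is 2 semitones, a whole step narrower than a major third, so the interval is diminished.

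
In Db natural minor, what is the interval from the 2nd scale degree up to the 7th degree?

Spelling Db natural minor: Db Eb Fb Gb Ab Bbb Cb.
The 2nd scale degree is Eb and the scale degree 7 is Cb.
6 letter names make it a sixth; at 8 semitones (a half step narrower than major) the quality is minor.

minor sixth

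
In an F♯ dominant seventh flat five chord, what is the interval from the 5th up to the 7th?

F♯7b5 (F♯ dominant seventh flat five) is spelled F♯–A♯–C–E.
The 5th is C and the 7th is E.
Counting 3 letters and 4 half steps from C gives a major third.

major third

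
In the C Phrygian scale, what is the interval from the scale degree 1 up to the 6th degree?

The scale runs C Db Eb F G Ab Bb.
So we need the interval from C up to Ab.
C up to Ab is 8 semitones, a half step narrower than a major sixth, so the interval is minor.

minor 6th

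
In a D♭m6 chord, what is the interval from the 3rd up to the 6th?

augmented 4th

D♭m6 is spelled D♭ F♭ A♭ B♭.
3rd = F♭; 6th = B♭.
From F♭ to B♭: 6 semitones over a fourth = augmented.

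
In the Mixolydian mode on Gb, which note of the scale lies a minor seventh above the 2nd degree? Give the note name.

The scale is Gb Ab Bb Cb Db Eb Fb.
The 2nd degree is Ab; a minor seventh above that is Gb — scale degree 1.

Gb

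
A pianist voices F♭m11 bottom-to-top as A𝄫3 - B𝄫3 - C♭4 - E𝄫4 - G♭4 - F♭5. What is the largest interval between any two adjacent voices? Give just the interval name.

m7

Adjacent intervals: A𝄫3→B𝄫3 = major second; B𝄫3→C♭4 = major second; C♭4→E𝄫4 = minor third; E𝄫4→G♭4 = major third; G♭4→F♭5 = minor seventh.
The largest is G♭4 to F♭5, a minor seventh (10 semitones).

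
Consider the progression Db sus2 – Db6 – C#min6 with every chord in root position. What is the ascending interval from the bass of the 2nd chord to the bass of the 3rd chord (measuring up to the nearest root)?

A7

The roots are Db and C#.
Db up to C# is 12 semitones, a half step wider than a major seventh, so the interval is augmented.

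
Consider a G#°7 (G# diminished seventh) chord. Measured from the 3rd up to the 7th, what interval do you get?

G#dim7 is spelled G# B D F.
3rd = B; 7th = F.
B up to F is 6 semitones, a half step narrower than a perfect fifth, so the interval is diminished.

diminished 5th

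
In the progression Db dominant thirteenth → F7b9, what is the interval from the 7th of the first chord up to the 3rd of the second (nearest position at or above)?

A6

The 7th of Db dominant thirteenth is Cb; the 3rd of F7b9 is A.
Cb up to A is 10 semitones, a half step wider than a major sixth, so the interval is augmented.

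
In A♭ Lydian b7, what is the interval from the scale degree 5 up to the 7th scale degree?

Spelling A♭ Lydian b7: A♭ B♭ C D E♭ F G♭.
So we need the interval from E♭ up to G♭.
3 letter names make it a third; at 3 semitones (a half step narrower than major) the quality is minor.

minor 3rd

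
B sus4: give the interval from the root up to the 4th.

perfect 4th

Bsus4: B–E–F#.
The root is B and the 4th is E.
B up to E spans 4 letter names and 5 semitones — a perfect fourth.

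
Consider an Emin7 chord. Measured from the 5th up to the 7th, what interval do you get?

E-7 (E minor seventh): E–G–B–D.
So we need the interval from B up to D.
3 letter names make it a third; at 3 semitones (a half step narrower than major) the quality is minor.

m3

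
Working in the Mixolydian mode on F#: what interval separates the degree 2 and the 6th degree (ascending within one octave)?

perfect fifth

The scale runs F# G# A# B C# D# E.
That puts G# below D#.
From G# to D# is 7 semitones, exactly the perfect fifth.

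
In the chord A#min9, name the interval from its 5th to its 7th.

minor third

A# minor ninth: A#–C#–E#–G#–B#.
5th = E#; 7th = G#.
3 letter names make it a third; at 3 semitones (a half step narrower than major) the quality is minor.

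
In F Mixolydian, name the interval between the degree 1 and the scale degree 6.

The scale runs F G A B♭ C D E♭.
The degree 1 is F and the degree 6 is D.
From F to D is 9 semitones, exactly the major sixth.

major 6th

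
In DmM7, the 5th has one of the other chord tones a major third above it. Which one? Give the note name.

C#

Spelling the chord: D, F, A, C#.
The 5th is A. A major third above A is C#.
C# is the chord's 7th.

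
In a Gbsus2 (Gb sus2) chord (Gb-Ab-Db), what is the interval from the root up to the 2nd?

Root = Gb; 2nd = Ab.
Counting 2 letters and 2 half steps from Gb gives a major second.

major second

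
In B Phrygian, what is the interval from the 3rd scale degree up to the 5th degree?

M3

B phrygian: B C D E F# G A.
3rd scale degree = D; 5th scale degree = F#.
D up to F# spans 3 letter names and 4 semitones — a major third.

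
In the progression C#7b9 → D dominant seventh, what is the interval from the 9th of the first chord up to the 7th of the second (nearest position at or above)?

minor seventh

C#7b9 has D as its 9th, and D dominant seventh has C as its 7th.
From D to C: 10 semitones over a seventh = minor.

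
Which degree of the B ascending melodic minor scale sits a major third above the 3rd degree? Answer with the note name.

The scale is B C# D E F# G# A#.
The 3rd degree is D; a major third above that is F# — scale degree 5.

F#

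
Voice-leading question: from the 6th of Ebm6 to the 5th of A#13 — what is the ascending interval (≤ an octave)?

A3

The 6th of Ebm6 is C; the 5th of A#13 is E#.
3 letter names make it a third; at 5 semitones (a half step wider than major) the quality is augmented.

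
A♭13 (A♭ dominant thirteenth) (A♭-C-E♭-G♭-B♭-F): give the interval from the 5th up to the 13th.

The 5th is E♭ and the 13th is F.
Counting 9 letters and 14 half steps from E♭ gives a major ninth.

major ninth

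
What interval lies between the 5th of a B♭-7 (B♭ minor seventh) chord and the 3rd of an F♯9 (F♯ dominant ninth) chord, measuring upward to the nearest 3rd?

B♭-7 (B♭ minor seventh) has F as its 5th, and F♯9 (F♯ dominant ninth) has A♯ as its 3rd.
From F to A♯: 5 semitones over a third = augmented.

augmented third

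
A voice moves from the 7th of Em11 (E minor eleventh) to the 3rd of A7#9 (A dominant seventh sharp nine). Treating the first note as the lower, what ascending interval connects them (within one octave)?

The 7th of Em11 (E minor eleventh) is D; the 3rd of A7#9 (A dominant seventh sharp nine) is C♯.
From D to C♯ is 11 semitones, exactly the major seventh.

major seventh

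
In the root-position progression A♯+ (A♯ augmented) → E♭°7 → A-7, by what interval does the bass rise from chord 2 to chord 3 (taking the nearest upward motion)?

The roots are E♭ and A.
From E♭ to A: 6 semitones over a fourth = augmented.

augmented 4th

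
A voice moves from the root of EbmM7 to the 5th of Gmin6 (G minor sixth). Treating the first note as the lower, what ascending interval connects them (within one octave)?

M7

The root of EbmM7 is Eb; the 5th of Gmin6 (G minor sixth) is D.
Counting 7 letters and 11 half steps from Eb gives a major seventh.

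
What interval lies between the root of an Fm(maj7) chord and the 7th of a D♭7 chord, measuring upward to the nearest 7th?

Fm(maj7) has F as its root, and D♭7 has C♭ as its 7th.
From F to C♭: 6 semitones over a fifth = diminished.

diminished fifth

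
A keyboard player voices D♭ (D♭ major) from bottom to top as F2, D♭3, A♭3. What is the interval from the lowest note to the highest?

The outer voices are F2 and A♭3.
F up to A♭ is 15 semitones, a half step narrower than a major tenth, so the interval is minor.

minor tenth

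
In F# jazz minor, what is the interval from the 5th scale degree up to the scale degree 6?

Spelling F# jazz minor: F# G# A B C# D# E#.
5th scale degree = C#; 6th scale degree = D#.
From C# to D# is 2 semitones, exactly the major second.

major second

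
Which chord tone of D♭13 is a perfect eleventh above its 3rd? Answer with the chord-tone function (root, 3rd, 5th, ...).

13th

D♭13 (D♭ dominant thirteenth) is spelled D♭–F–A♭–C♭–E♭–B♭.
The 3rd is F. A perfect eleventh above F is B♭.
B♭ is the chord's 13th.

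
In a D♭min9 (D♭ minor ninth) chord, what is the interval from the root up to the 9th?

major ninth

D♭min9 (D♭ minor ninth): D♭–F♭–A♭–C♭–E♭.
Root = D♭; 9th = E♭.
From D♭ to E♭ is 14 semitones, exactly the major ninth.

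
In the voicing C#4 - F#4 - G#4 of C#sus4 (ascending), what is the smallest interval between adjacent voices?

M2

Adjacent intervals: C#4→F#4 = perfect fourth; F#4→G#4 = major second.
The smallest is F#4 to G#4, a major second (2 semitones).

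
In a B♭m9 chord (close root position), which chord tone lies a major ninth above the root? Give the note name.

C

Spelling the chord: B♭ D♭ F A♭ C.
The root is B♭. A major ninth above B♭ is C.
C is the chord's 9th.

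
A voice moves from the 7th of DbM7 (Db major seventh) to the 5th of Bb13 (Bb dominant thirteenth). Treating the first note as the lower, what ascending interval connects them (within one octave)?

perfect fourth

DbM7 (Db major seventh) has C as its 7th, and Bb13 (Bb dominant thirteenth) has F as its 5th.
C up to F spans 4 letter names and 5 semitones — a perfect fourth.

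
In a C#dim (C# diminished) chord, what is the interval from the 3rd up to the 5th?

minor 3rd

The chord tones of C#dim are C#-E-G.
So we need the interval from E up to G.
3 letter names make it a third; at 3 semitones (a half step narrower than major) the quality is minor.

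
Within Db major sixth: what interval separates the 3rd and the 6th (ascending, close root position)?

perfect fourth

Db6: Db–F–Ab–Bb.
That puts F below Bb.
From F to Bb is 5 semitones, exactly the perfect fourth.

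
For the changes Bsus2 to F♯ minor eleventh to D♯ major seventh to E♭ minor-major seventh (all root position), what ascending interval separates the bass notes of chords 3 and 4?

diminished second

The roots are D♯ and E♭.
From D♯ to E♭: 0 semitones over a second = diminished.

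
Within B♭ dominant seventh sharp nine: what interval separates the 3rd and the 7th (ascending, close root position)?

B♭7#9 (B♭ dominant seventh sharp nine) is spelled B♭ D F A♭ C♯.
That puts D below A♭.
From D to A♭: 6 semitones over a fifth = diminished.
That tritone between 3rd and 7th is what gives the dominant seventh its pull toward resolution.

diminished fifth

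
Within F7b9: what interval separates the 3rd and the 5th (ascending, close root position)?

m3

The chord tones of F7b9 are F, A, C, Eb, Gb.
So we need the interval from A up to C.
From A to C: 3 semitones over a third = minor.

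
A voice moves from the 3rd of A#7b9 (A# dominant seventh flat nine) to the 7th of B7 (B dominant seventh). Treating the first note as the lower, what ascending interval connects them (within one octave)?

The 3rd of A#7b9 (A# dominant seventh flat nine) is C##; the 7th of B7 (B dominant seventh) is A.
From C## to A: 7 semitones over a sixth = diminished.

diminished sixth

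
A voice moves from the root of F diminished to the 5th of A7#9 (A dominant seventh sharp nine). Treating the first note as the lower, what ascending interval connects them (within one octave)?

F diminished has F as its root, and A7#9 (A dominant seventh sharp nine) has E as its 5th.
From F to E is 11 semitones, exactly the major seventh.

major seventh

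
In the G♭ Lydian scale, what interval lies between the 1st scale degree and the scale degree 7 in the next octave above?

Spelling the G♭ Lydian scale: G♭ A♭ B♭ C D♭ E♭ F.
1st scale degree = G♭; 7th degree (up an octave) = F.
From G♭ to F is 23 semitones, exactly the major fourteenth.

M14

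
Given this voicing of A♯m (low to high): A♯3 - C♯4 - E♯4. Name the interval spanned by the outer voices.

The outer voices are A♯3 and E♯4.
A♯ up to E♯ spans 5 letter names and 7 semitones — a perfect fifth.

perfect fifth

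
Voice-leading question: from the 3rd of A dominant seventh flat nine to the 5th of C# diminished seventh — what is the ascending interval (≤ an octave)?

diminished fifth

The 3rd of A dominant seventh flat nine is C#; the 5th of C# diminished seventh is G.
From C# to G: 6 semitones over a fifth = diminished.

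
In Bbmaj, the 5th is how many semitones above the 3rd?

Bb major: Bb-D-F.
D to F is a minor third: 3 semitones.

3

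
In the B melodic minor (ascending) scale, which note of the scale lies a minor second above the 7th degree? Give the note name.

The scale is B C♯ D E F♯ G♯ A♯.
The 7th degree is A♯; a minor second above that is B — scale degree 1.

B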